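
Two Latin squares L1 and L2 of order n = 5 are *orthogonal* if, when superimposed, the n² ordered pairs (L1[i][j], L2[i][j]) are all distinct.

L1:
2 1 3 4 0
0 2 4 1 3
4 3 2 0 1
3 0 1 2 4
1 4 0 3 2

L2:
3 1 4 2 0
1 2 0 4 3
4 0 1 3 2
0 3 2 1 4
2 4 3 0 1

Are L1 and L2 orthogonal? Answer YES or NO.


Form the n² = 25 superimposed pairs (L1[i][j], L2[i][j]), row by row (rows and columns indexed from 0):
row 0: (2,3) (1,1) (3,4) (4,2) (0,0)
row 1: (0,1) (2,2) (4,0) (1,4) (3,3)
row 2: (4,4) (3,0) (2,1) (0,3) (1,2)
row 3: (3,0) (0,3) (1,2) (2,1) (4,4)
row 4: (1,2) (4,4) (0,3) (3,0) (2,1)
Orthogonality requires all 25 pairs distinct.
But the pair (3,0) repeats: cell (2,1) has L1 = 3, L2 = 0, and cell (3,0) has L1 = 3, L2 = 0.
A repeated pair means some other pair never occurs (only 15 distinct pairs out of 25), so the squares are not orthogonal.
Conclusion: NO.

NO


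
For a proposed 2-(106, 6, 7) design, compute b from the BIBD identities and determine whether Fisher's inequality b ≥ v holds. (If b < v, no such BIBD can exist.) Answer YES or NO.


r = λ(v − 1)/(k − 1) = 7·105/5 = 147.
b = vr/k = 106·147/6 = 2597.
Fisher's inequality: b ≥ v ⇔ 2597 ≥ 106? YES.

YES


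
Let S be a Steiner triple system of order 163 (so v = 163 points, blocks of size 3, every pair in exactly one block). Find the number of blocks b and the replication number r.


An STS(v) is a 2-(v, 3, 1) BIBD: block size k = 3, λ = 1.
Replication: r(k − 1) = λ(v − 1) ⇒ r·2 = 163 − 1 = 162 ⇒ r = 81.
Block count: bk = vr ⇒ b·3 = 163·81 = 13203 ⇒ b = 4401.
(Check via b = v(v − 1)/6 = 163·162/6 = 26406/6 = 4401.)

r = 81, b = 4401.


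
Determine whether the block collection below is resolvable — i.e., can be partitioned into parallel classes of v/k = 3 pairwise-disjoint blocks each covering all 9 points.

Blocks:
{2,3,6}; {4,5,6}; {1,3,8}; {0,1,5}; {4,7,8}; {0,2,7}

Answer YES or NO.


v = 9, block size k = 3, number of blocks = 6.
For resolvability, blocks must partition into parallel classes of size v/k = 3.
Total blocks must therefore be a multiple of 3: 6 = 3·2 + 0 ⇒ divisible ✓.
Greedy packing gives 2 candidate class(es). Each should be a full parallel class (size 3, covers all 9 points).
  Class 1 (3 blocks): {2,3,6}; {0,1,5}; {4,7,8}. Points covered: [0, 1, 2, 3, 4, 5, 6, 7, 8].
  Class 2 (3 blocks): {4,5,6}; {1,3,8}; {0,2,7}. Points covered: [0, 1, 2, 3, 4, 5, 6, 7, 8].
All classes full (size 3)? YES. All classes cover every point? YES.
Resolvable? YES.

YES


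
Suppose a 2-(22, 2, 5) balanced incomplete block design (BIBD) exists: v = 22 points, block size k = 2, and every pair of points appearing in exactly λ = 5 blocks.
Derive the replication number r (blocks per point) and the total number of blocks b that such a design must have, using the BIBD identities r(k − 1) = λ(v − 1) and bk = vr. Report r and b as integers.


Any 2-(v, k, λ) BIBD satisfies two necessary conditions:
  (i)  Each point sits in r blocks, and counting incidences through any fixed point gives r(k − 1) = λ(v − 1), so r = λ(v − 1)/(k − 1).
  (ii) Total incidences bk = vr, so b = vr/k.
Step 1: r = λ(v − 1)/(k − 1) = 5·(22 − 1)/(2 − 1) = 5·21/1 = 105/1 = 105.
Step 2: b = vr/k = 22·105/2 = 2310/2 = 1155.
Check integrality: r = 105 ∈ Z ✓, b = 1155 ∈ Z ✓.
(These identities are necessary conditions: they determine r and b for any design with these parameters, but do not by themselves prove that one exists.)

r = 105, b = 1155.


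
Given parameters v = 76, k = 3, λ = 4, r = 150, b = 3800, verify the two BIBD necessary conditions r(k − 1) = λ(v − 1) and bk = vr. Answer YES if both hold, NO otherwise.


Condition (i): r(k − 1) = 150·2 = 300; λ(v − 1) = 4·75 = 300. Match? YES.
Condition (ii): bk = 3800·3 = 11400; vr = 76·150 = 11400. Match? YES.
Both conditions hold? YES.

YES


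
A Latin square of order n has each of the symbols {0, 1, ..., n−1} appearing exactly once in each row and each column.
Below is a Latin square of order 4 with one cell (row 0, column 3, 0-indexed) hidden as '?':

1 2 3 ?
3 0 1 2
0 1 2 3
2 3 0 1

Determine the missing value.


Row 0 contains symbols [1, 2, 3] — missing [0].
Column 3 contains symbols [1, 2, 3] — missing [0].
The missing symbol must appear in both missing sets; intersection = [0].
Therefore the hidden value is 0.

Missing value = 0.


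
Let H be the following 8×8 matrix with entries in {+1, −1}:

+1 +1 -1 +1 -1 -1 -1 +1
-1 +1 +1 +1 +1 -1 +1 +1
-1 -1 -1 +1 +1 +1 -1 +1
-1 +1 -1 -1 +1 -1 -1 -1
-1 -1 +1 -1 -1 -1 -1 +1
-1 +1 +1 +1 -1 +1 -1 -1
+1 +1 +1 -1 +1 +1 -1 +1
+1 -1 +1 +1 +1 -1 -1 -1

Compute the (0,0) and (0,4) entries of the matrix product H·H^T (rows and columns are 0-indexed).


Row 0 of H: [1, 1, -1, 1, -1, -1, -1, 1].
Row 4 of H: [-1, -1, 1, -1, -1, -1, -1, 1].
(H·H^T)[0][0] = Σ_j H[0][j]·H[0][j] = (1)² + (1)² + (-1)² + (1)² + (-1)² + (-1)² + (-1)² + (1)² = 1 + 1 + 1 + 1 + 1 + 1 + 1 + 1 = 8.
(H·H^T)[0][4] = Σ_j H[0][j]·H[4][j] = (1)·(-1) + (1)·(-1) + (-1)·(1) + (1)·(-1) + (-1)·(-1) + (-1)·(-1) + (-1)·(-1) + (1)·(1) = -1 + -1 + -1 + -1 + 1 + 1 + 1 + 1 = 0.
So rows 0 and 4 are orthogonal; the diagonal entry equals n = 8.

(0,0) entry = 8; (0,4) entry = 0.


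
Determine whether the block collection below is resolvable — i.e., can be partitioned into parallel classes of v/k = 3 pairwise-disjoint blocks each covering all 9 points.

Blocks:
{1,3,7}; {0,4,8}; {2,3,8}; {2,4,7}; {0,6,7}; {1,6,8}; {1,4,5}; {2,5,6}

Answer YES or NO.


v = 9, block size k = 3, number of blocks = 8.
For resolvability, blocks must partition into parallel classes of size v/k = 3.
Total blocks must therefore be a multiple of 3: 8 = 3·2 + 2 ⇒ not divisible ✗.
Resolvable? NO.

NO


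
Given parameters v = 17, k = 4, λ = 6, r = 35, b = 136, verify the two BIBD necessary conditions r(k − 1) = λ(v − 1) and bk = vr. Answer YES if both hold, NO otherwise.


Condition (i): r(k − 1) = 35·3 = 105; λ(v − 1) = 6·16 = 96. Match? NO.
Condition (ii): bk = 136·4 = 544; vr = 17·35 = 595. Match? NO.
Both conditions hold? NO.

NO


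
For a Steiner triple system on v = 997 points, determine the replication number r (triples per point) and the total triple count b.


An STS(v) is a 2-(v, 3, 1) BIBD: block size k = 3, λ = 1.
Replication: r(k − 1) = λ(v − 1) ⇒ r·2 = 997 − 1 = 996 ⇒ r = 498.
Block count: bk = vr ⇒ b·3 = 997·498 = 496506 ⇒ b = 165502.

r = 498, b = 165502.


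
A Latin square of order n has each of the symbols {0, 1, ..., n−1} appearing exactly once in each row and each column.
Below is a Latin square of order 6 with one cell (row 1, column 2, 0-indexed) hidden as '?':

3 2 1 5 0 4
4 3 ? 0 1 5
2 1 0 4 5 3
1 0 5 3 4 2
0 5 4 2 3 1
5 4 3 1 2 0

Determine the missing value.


Row 1 contains symbols [0, 1, 3, 4, 5] — missing [2].
Column 2 contains symbols [0, 1, 3, 4, 5] — missing [2].
The missing symbol must appear in both missing sets; intersection = [2].
Therefore the hidden value is 2.

Missing value = 2.


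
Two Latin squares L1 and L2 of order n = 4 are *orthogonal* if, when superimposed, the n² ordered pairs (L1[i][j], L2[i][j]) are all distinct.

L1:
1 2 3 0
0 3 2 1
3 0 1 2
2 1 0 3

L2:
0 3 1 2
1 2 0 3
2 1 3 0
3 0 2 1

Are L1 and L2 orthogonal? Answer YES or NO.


Form the n² = 16 superimposed pairs (L1[i][j], L2[i][j]), row by row (rows and columns indexed from 0):
row 0: (1,0) (2,3) (3,1) (0,2)
row 1: (0,1) (3,2) (2,0) (1,3)
row 2: (3,2) (0,1) (1,3) (2,0)
row 3: (2,3) (1,0) (0,2) (3,1)
Orthogonality requires all 16 pairs distinct.
But the pair (3,2) repeats: cell (1,1) has L1 = 3, L2 = 2, and cell (2,0) has L1 = 3, L2 = 2.
A repeated pair means some other pair never occurs (only 8 distinct pairs out of 16), so the squares are not orthogonal.
Conclusion: NO.

NO


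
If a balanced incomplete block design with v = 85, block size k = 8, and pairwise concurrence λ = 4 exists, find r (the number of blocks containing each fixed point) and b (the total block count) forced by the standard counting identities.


Any 2-(v, k, λ) BIBD satisfies two necessary conditions:
  (i)  Each point sits in r blocks, and counting incidences through any fixed point gives r(k − 1) = λ(v − 1), so r = λ(v − 1)/(k − 1).
  (ii) Total incidences bk = vr, so b = vr/k.
Step 1: r = λ(v − 1)/(k − 1) = 4·(85 − 1)/(8 − 1) = 4·84/7 = 336/7 = 48.
Step 2: b = vr/k = 85·48/8 = 4080/8 = 510.
Check integrality: r = 48 ∈ Z ✓, b = 510 ∈ Z ✓.
(These identities are necessary conditions: they determine r and b for any design with these parameters, but do not by themselves prove that one exists.)

r = 48, b = 510.


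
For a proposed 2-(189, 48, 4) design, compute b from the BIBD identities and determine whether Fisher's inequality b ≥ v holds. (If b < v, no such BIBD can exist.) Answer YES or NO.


r = λ(v − 1)/(k − 1) = 4·188/47 = 16.
b = vr/k = 189·16/48 = 63.
Fisher's inequality: b ≥ v ⇔ 63 ≥ 189? NO.

NO


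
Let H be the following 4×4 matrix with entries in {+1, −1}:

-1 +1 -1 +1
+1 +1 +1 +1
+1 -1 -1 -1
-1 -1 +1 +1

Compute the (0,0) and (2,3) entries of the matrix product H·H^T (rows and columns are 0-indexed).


Row 0 of H: [-1, 1, -1, 1].
Row 2 of H: [1, -1, -1, -1].
Row 3 of H: [-1, -1, 1, 1].
(H·H^T)[0][0] = Σ_j H[0][j]·H[0][j] = (-1)² + (1)² + (-1)² + (1)² = 1 + 1 + 1 + 1 = 4.
(H·H^T)[2][3] = Σ_j H[2][j]·H[3][j] = (1)·(-1) + (-1)·(-1) + (-1)·(1) + (-1)·(1) = -1 + 1 + -1 + -1 = -2.
Rows 2 and 3 are not orthogonal (dot product = -2 ≠ 0), so H is not a Hadamard matrix.

(0,0) entry = 4; (2,3) entry = -2.


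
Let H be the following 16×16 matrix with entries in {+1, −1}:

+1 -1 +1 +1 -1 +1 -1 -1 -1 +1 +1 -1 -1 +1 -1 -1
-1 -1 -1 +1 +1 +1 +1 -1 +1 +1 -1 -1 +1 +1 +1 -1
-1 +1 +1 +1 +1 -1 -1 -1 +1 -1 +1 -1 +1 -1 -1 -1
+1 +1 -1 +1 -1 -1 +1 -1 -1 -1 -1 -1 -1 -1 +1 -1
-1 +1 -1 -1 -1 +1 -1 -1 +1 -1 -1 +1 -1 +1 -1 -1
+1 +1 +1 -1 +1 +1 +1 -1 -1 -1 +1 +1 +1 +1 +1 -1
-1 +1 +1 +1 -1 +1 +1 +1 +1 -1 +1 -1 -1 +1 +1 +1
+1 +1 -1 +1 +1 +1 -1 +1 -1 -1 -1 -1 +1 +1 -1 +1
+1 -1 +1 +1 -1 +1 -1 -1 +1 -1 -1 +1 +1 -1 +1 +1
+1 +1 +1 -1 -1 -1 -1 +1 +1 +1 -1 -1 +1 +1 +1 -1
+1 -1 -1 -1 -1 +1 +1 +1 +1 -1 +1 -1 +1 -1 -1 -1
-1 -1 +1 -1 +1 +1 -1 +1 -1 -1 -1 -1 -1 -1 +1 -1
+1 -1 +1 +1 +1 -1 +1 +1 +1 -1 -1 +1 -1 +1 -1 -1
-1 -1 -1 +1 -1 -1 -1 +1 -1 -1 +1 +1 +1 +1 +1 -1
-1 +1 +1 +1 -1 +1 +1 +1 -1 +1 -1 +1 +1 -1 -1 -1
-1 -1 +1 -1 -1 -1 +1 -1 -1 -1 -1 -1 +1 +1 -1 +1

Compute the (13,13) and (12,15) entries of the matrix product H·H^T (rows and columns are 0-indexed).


Row 12 of H: [1, -1, 1, 1, 1, -1, 1, 1, 1, -1, -1, 1, -1, 1, -1, -1].
Row 13 of H: [-1, -1, -1, 1, -1, -1, -1, 1, -1, -1, 1, 1, 1, 1, 1, -1].
Row 15 of H: [-1, -1, 1, -1, -1, -1, 1, -1, -1, -1, -1, -1, 1, 1, -1, 1].
(H·H^T)[13][13] = Σ_j H[13][j]·H[13][j] = (-1)² + (-1)² + (-1)² + (1)² + (-1)² + (-1)² + (-1)² + (1)² + (-1)² + (-1)² + (1)² + (1)² + (1)² + (1)² + (1)² + (-1)² = 1 + 1 + 1 + 1 + 1 + 1 + 1 + 1 + 1 + 1 + 1 + 1 + 1 + 1 + 1 + 1 = 16.
(H·H^T)[12][15] = Σ_j H[12][j]·H[15][j] = (1)·(-1) + (-1)·(-1) + (1)·(1) + (1)·(-1) + (1)·(-1) + (-1)·(-1) + (1)·(1) + (1)·(-1) + (1)·(-1) + (-1)·(-1) + (-1)·(-1) + (1)·(-1) + (-1)·(1) + (1)·(1) + (-1)·(-1) + (-1)·(1) = -1 + 1 + 1 + -1 + -1 + 1 + 1 + -1 + -1 + 1 + 1 + -1 + -1 + 1 + 1 + -1 = 0.
So rows 12 and 15 are orthogonal; the diagonal entry equals n = 16.

(13,13) entry = 16; (12,15) entry = 0.


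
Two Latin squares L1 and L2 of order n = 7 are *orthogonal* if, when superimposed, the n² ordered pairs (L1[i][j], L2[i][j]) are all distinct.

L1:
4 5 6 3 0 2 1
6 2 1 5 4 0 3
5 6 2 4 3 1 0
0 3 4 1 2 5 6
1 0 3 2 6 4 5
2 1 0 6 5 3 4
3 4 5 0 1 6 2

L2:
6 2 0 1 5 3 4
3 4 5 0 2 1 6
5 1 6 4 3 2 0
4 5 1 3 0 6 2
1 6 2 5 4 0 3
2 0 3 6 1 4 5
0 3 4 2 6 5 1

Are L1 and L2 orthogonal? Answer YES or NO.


Form the n² = 49 superimposed pairs (L1[i][j], L2[i][j]), row by row (rows and columns indexed from 0):
row 0: (4,6) (5,2) (6,0) (3,1) (0,5) (2,3) (1,4)
row 1: (6,3) (2,4) (1,5) (5,0) (4,2) (0,1) (3,6)
row 2: (5,5) (6,1) (2,6) (4,4) (3,3) (1,2) (0,0)
row 3: (0,4) (3,5) (4,1) (1,3) (2,0) (5,6) (6,2)
row 4: (1,1) (0,6) (3,2) (2,5) (6,4) (4,0) (5,3)
row 5: (2,2) (1,0) (0,3) (6,6) (5,1) (3,4) (4,5)
row 6: (3,0) (4,3) (5,4) (0,2) (1,6) (6,5) (2,1)
Orthogonality requires all 49 pairs distinct.
Check by first coordinate: for each symbol s of L1, list the L2 entries in the n cells where L1 = s; they must all differ.
  L1 = 0: L2 entries (in reading order) 5, 1, 0, 4, 6, 3, 2 — all 7 distinct ✓
  L1 = 1: L2 entries (in reading order) 4, 5, 2, 3, 1, 0, 6 — all 7 distinct ✓
  L1 = 2: L2 entries (in reading order) 3, 4, 6, 0, 5, 2, 1 — all 7 distinct ✓
  L1 = 3: L2 entries (in reading order) 1, 6, 3, 5, 2, 4, 0 — all 7 distinct ✓
  L1 = 4: L2 entries (in reading order) 6, 2, 4, 1, 0, 5, 3 — all 7 distinct ✓
  L1 = 5: L2 entries (in reading order) 2, 0, 5, 6, 3, 1, 4 — all 7 distinct ✓
  L1 = 6: L2 entries (in reading order) 0, 3, 1, 2, 4, 6, 5 — all 7 distinct ✓
Every symbol of L1 meets every symbol of L2 exactly once, so all 49 pairs are distinct (49 of 49).
Conclusion: YES.

YES


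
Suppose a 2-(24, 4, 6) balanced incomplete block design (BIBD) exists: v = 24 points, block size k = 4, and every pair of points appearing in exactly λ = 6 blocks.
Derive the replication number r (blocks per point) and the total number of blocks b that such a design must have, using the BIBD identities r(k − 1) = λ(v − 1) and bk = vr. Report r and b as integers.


Any 2-(v, k, λ) BIBD satisfies two necessary conditions:
  (i)  Each point sits in r blocks, and counting incidences through any fixed point gives r(k − 1) = λ(v − 1), so r = λ(v − 1)/(k − 1).
  (ii) Total incidences bk = vr, so b = vr/k.
Step 1: r = λ(v − 1)/(k − 1) = 6·(24 − 1)/(4 − 1) = 6·23/3 = 138/3 = 46.
Step 2: b = vr/k = 24·46/4 = 1104/4 = 276.
Check integrality: r = 46 ∈ Z ✓, b = 276 ∈ Z ✓.
(These identities are necessary conditions: they determine r and b for any design with these parameters, but do not by themselves prove that one exists.)

r = 46, b = 276.


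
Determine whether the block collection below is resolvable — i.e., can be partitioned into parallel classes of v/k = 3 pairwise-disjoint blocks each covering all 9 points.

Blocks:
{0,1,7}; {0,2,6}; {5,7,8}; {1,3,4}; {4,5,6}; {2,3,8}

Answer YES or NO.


v = 9, block size k = 3, number of blocks = 6.
For resolvability, blocks must partition into parallel classes of size v/k = 3.
Total blocks must therefore be a multiple of 3: 6 = 3·2 + 0 ⇒ divisible ✓.
Greedy packing gives 2 candidate class(es). Each should be a full parallel class (size 3, covers all 9 points).
  Class 1 (3 blocks): {0,1,7}; {4,5,6}; {2,3,8}. Points covered: [0, 1, 2, 3, 4, 5, 6, 7, 8].
  Class 2 (3 blocks): {0,2,6}; {5,7,8}; {1,3,4}. Points covered: [0, 1, 2, 3, 4, 5, 6, 7, 8].
All classes full (size 3)? YES. All classes cover every point? YES.
Resolvable? YES.

YES


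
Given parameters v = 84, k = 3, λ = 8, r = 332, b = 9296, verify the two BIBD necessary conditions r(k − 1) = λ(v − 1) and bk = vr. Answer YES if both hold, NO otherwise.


Condition (i): r(k − 1) = 332·2 = 664; λ(v − 1) = 8·83 = 664. Match? YES.
Condition (ii): bk = 9296·3 = 27888; vr = 84·332 = 27888. Match? YES.
Both conditions hold? YES.

YES


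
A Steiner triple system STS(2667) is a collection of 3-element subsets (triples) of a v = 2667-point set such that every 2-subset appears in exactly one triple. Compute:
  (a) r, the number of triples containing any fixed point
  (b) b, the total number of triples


An STS(v) is a 2-(v, 3, 1) BIBD: block size k = 3, λ = 1.
Replication: r(k − 1) = λ(v − 1) ⇒ r·2 = 2667 − 1 = 2666 ⇒ r = 1333.
Block count: bk = vr ⇒ b·3 = 2667·1333 = 3555111 ⇒ b = 1185037.
(Check via b = v(v − 1)/6 = 2667·2666/6 = 7110222/6 = 1185037.)

r = 1333, b = 1185037.


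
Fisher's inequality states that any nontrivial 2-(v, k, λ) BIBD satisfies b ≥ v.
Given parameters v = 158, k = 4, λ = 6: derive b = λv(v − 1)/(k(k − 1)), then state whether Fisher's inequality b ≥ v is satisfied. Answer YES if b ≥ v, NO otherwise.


b = λv(v − 1)/(k(k − 1)) = 6·158·157/(4·3) = 148836/12 = 12403.
Compare with v = 158: b ≥ v, so Fisher's inequality holds.

YES


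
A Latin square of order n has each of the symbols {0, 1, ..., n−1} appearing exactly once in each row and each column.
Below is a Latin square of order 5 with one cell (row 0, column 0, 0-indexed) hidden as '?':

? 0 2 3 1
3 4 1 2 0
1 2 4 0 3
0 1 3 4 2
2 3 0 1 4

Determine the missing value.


Row 0 contains symbols [0, 1, 2, 3] — missing [4].
Column 0 contains symbols [0, 1, 2, 3] — missing [4].
The missing symbol must appear in both missing sets; intersection = [4].
Therefore the hidden value is 4.

Missing value = 4.


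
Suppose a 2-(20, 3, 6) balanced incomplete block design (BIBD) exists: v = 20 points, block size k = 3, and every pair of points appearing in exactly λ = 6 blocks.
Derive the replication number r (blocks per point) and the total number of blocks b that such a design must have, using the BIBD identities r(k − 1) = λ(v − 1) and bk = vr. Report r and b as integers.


Any 2-(v, k, λ) BIBD satisfies two necessary conditions:
  (i)  Each point sits in r blocks, and counting incidences through any fixed point gives r(k − 1) = λ(v − 1), so r = λ(v − 1)/(k − 1).
  (ii) Total incidences bk = vr, so b = vr/k.
Step 1: r = λ(v − 1)/(k − 1) = 6·(20 − 1)/(3 − 1) = 6·19/2 = 114/2 = 57.
Step 2: b = vr/k = 20·57/3 = 1140/3 = 380.
Check integrality: r = 57 ∈ Z ✓, b = 380 ∈ Z ✓.
(These identities are necessary conditions: they determine r and b for any design with these parameters, but do not by themselves prove that one exists.)

r = 57, b = 380.


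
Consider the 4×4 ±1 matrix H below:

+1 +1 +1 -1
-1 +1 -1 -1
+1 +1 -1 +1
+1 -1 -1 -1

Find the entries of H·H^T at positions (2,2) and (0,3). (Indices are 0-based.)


Row 0 of H: [1, 1, 1, -1].
Row 2 of H: [1, 1, -1, 1].
Row 3 of H: [1, -1, -1, -1].
(H·H^T)[2][2] = Σ_j H[2][j]·H[2][j] = (1)² + (1)² + (-1)² + (1)² = 1 + 1 + 1 + 1 = 4.
(H·H^T)[0][3] = Σ_j H[0][j]·H[3][j] = (1)·(1) + (1)·(-1) + (1)·(-1) + (-1)·(-1) = 1 + -1 + -1 + 1 = 0.
So rows 0 and 3 are orthogonal; the diagonal entry equals n = 4.

(2,2) entry = 4; (0,3) entry = 0.


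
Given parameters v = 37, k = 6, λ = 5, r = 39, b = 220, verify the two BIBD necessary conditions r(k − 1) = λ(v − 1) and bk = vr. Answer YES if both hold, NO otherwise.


Condition (i): r(k − 1) = 39·5 = 195; λ(v − 1) = 5·36 = 180. Match? NO.
Condition (ii): bk = 220·6 = 1320; vr = 37·39 = 1443. Match? NO.
Both conditions hold? NO.

NO


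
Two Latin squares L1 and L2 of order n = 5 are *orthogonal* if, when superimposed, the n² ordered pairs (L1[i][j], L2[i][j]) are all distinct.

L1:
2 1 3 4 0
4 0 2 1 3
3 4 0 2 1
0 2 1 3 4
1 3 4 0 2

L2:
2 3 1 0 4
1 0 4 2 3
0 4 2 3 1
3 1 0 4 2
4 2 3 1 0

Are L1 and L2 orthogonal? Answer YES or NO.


Form the n² = 25 superimposed pairs (L1[i][j], L2[i][j]), row by row (rows and columns indexed from 0):
row 0: (2,2) (1,3) (3,1) (4,0) (0,4)
row 1: (4,1) (0,0) (2,4) (1,2) (3,3)
row 2: (3,0) (4,4) (0,2) (2,3) (1,1)
row 3: (0,3) (2,1) (1,0) (3,4) (4,2)
row 4: (1,4) (3,2) (4,3) (0,1) (2,0)
Orthogonality requires all 25 pairs distinct.
Check by first coordinate: for each symbol s of L1, list the L2 entries in the n cells where L1 = s; they must all differ.
  L1 = 0: L2 entries (in reading order) 4, 0, 2, 3, 1 — all 5 distinct ✓
  L1 = 1: L2 entries (in reading order) 3, 2, 1, 0, 4 — all 5 distinct ✓
  L1 = 2: L2 entries (in reading order) 2, 4, 3, 1, 0 — all 5 distinct ✓
  L1 = 3: L2 entries (in reading order) 1, 3, 0, 4, 2 — all 5 distinct ✓
  L1 = 4: L2 entries (in reading order) 0, 1, 4, 2, 3 — all 5 distinct ✓
Every symbol of L1 meets every symbol of L2 exactly once, so all 25 pairs are distinct (25 of 25).
Conclusion: YES.

YES


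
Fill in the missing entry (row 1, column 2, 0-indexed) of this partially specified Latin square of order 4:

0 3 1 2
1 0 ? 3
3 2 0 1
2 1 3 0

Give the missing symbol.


Row 1 contains symbols [0, 1, 3] — missing [2].
Column 2 contains symbols [0, 1, 3] — missing [2].
The missing symbol must appear in both missing sets; intersection = [2].
Therefore the hidden value is 2.

Missing value = 2.


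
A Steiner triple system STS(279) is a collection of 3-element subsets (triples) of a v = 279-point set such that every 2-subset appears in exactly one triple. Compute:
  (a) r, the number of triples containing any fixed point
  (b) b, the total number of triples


An STS(v) is a 2-(v, 3, 1) BIBD: block size k = 3, λ = 1.
Replication: r(k − 1) = λ(v − 1) ⇒ r·2 = 279 − 1 = 278 ⇒ r = 139.
Block count: bk = vr ⇒ b·3 = 279·139 = 38781 ⇒ b = 12927.
(Check via b = v(v − 1)/6 = 279·278/6 = 77562/6 = 12927.)

r = 139, b = 12927.


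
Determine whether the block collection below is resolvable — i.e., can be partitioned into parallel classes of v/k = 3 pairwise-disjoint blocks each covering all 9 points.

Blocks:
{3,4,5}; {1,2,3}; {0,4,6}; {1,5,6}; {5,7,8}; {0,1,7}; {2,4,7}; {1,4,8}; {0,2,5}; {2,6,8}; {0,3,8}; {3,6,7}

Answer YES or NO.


v = 9, block size k = 3, number of blocks = 12.
For resolvability, blocks must partition into parallel classes of size v/k = 3.
Total blocks must therefore be a multiple of 3: 12 = 3·4 + 0 ⇒ divisible ✓.
Greedy packing gives 4 candidate class(es). Each should be a full parallel class (size 3, covers all 9 points).
  Class 1 (3 blocks): {3,4,5}; {0,1,7}; {2,6,8}. Points covered: [0, 1, 2, 3, 4, 5, 6, 7, 8].
  Class 2 (3 blocks): {1,2,3}; {0,4,6}; {5,7,8}. Points covered: [0, 1, 2, 3, 4, 5, 6, 7, 8].
  Class 3 (3 blocks): {1,5,6}; {2,4,7}; {0,3,8}. Points covered: [0, 1, 2, 3, 4, 5, 6, 7, 8].
  Class 4 (3 blocks): {1,4,8}; {0,2,5}; {3,6,7}. Points covered: [0, 1, 2, 3, 4, 5, 6, 7, 8].
All classes full (size 3)? YES. All classes cover every point? YES.
Resolvable? YES.

YES


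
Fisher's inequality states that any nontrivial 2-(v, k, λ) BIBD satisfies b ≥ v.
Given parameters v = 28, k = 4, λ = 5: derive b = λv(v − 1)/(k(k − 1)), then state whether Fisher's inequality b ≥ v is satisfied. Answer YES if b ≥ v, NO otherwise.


r = λ(v − 1)/(k − 1) = 5·27/3 = 45.
b = vr/k = 28·45/4 = 315.
Fisher's inequality: b ≥ v ⇔ 315 ≥ 28? YES.

YES


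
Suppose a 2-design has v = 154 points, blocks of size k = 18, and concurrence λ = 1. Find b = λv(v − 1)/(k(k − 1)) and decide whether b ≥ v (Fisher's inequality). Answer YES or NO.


r = λ(v − 1)/(k − 1) = 1·153/17 = 9.
b = vr/k = 154·9/18 = 77.
Fisher's inequality: b ≥ v ⇔ 77 ≥ 154? NO.

NO


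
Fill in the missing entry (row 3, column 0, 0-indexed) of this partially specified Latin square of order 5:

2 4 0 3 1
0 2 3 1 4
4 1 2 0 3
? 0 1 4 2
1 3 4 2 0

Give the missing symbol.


Row 3 contains symbols [0, 1, 2, 4] — missing [3].
Column 0 contains symbols [0, 1, 2, 4] — missing [3].
The missing symbol must appear in both missing sets; intersection = [3].
Therefore the hidden value is 3.

Missing value = 3.


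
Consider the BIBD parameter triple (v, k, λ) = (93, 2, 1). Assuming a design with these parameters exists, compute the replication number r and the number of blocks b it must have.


Any 2-(v, k, λ) BIBD satisfies two necessary conditions:
  (i)  Each point sits in r blocks, and counting incidences through any fixed point gives r(k − 1) = λ(v − 1), so r = λ(v − 1)/(k − 1).
  (ii) Total incidences bk = vr, so b = vr/k.
Step 1: r = λ(v − 1)/(k − 1) = 1·(93 − 1)/(2 − 1) = 1·92/1 = 92/1 = 92.
Step 2: b = vr/k = 93·92/2 = 8556/2 = 4278.
Check integrality: r = 92 ∈ Z ✓, b = 4278 ∈ Z ✓.
(These identities are necessary conditions: they determine r and b for any design with these parameters, but do not by themselves prove that one exists.)

r = 92, b = 4278.


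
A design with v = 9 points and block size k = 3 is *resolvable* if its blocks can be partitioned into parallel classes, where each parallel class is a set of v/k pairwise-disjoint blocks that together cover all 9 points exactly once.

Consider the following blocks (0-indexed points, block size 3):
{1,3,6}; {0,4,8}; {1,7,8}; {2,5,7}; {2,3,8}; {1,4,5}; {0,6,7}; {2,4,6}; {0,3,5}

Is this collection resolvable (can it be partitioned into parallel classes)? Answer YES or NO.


v = 9, block size k = 3, number of blocks = 9.
For resolvability, blocks must partition into parallel classes of size v/k = 3.
Total blocks must therefore be a multiple of 3: 9 = 3·3 + 0 ⇒ divisible ✓.
Greedy packing gives 3 candidate class(es). Each should be a full parallel class (size 3, covers all 9 points).
  Class 1 (3 blocks): {1,3,6}; {0,4,8}; {2,5,7}. Points covered: [0, 1, 2, 3, 4, 5, 6, 7, 8].
  Class 2 (3 blocks): {1,7,8}; {2,4,6}; {0,3,5}. Points covered: [0, 1, 2, 3, 4, 5, 6, 7, 8].
  Class 3 (3 blocks): {2,3,8}; {1,4,5}; {0,6,7}. Points covered: [0, 1, 2, 3, 4, 5, 6, 7, 8].
All classes full (size 3)? YES. All classes cover every point? YES.
Resolvable? YES.

YES


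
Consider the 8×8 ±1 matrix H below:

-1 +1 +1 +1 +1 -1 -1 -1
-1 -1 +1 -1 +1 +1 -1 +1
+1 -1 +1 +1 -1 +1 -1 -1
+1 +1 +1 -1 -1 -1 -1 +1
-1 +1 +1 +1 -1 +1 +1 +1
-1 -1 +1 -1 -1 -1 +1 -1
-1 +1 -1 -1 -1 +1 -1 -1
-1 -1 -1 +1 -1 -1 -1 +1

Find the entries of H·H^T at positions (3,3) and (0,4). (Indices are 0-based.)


Row 0 of H: [-1, 1, 1, 1, 1, -1, -1, -1].
Row 3 of H: [1, 1, 1, -1, -1, -1, -1, 1].
Row 4 of H: [-1, 1, 1, 1, -1, 1, 1, 1].
(H·H^T)[3][3] = Σ_j H[3][j]·H[3][j] = (1)² + (1)² + (1)² + (-1)² + (-1)² + (-1)² + (-1)² + (1)² = 1 + 1 + 1 + 1 + 1 + 1 + 1 + 1 = 8.
(H·H^T)[0][4] = Σ_j H[0][j]·H[4][j] = (-1)·(-1) + (1)·(1) + (1)·(1) + (1)·(1) + (1)·(-1) + (-1)·(1) + (-1)·(1) + (-1)·(1) = 1 + 1 + 1 + 1 + -1 + -1 + -1 + -1 = 0.
So rows 0 and 4 are orthogonal; the diagonal entry equals n = 8.

(3,3) entry = 8; (0,4) entry = 0.


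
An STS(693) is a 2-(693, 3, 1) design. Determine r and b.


An STS(v) is a 2-(v, 3, 1) BIBD: block size k = 3, λ = 1.
Replication: r(k − 1) = λ(v − 1) ⇒ r·2 = 693 − 1 = 692 ⇒ r = 346.
Block count: bk = vr ⇒ b·3 = 693·346 = 239778 ⇒ b = 79926.

r = 346, b = 79926.


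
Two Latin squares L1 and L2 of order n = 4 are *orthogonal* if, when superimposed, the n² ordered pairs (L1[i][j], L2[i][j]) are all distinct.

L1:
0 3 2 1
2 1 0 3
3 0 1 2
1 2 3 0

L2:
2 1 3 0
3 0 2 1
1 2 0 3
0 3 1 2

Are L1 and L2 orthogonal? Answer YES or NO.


Form the n² = 16 superimposed pairs (L1[i][j], L2[i][j]), row by row (rows and columns indexed from 0):
row 0: (0,2) (3,1) (2,3) (1,0)
row 1: (2,3) (1,0) (0,2) (3,1)
row 2: (3,1) (0,2) (1,0) (2,3)
row 3: (1,0) (2,3) (3,1) (0,2)
Orthogonality requires all 16 pairs distinct.
But the pair (2,3) repeats: cell (0,2) has L1 = 2, L2 = 3, and cell (1,0) has L1 = 2, L2 = 3.
A repeated pair means some other pair never occurs (only 4 distinct pairs out of 16), so the squares are not orthogonal.
Conclusion: NO.

NO


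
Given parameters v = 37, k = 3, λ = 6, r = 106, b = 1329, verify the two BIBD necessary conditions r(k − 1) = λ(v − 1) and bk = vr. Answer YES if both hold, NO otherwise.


Condition (i): r(k − 1) = 106·2 = 212; λ(v − 1) = 6·36 = 216. Match? NO.
Condition (ii): bk = 1329·3 = 3987; vr = 37·106 = 3922. Match? NO.
Both conditions hold? NO.

NO


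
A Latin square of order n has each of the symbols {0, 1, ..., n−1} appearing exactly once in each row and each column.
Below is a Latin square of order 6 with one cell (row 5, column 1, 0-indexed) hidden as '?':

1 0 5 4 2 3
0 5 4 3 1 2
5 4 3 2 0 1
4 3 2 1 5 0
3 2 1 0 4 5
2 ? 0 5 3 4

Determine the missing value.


Row 5 contains symbols [0, 2, 3, 4, 5] — missing [1].
Column 1 contains symbols [0, 2, 3, 4, 5] — missing [1].
The missing symbol must appear in both missing sets; intersection = [1].
Therefore the hidden value is 1.

Missing value = 1.


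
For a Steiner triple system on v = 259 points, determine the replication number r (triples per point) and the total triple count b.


An STS(v) is a 2-(v, 3, 1) BIBD: block size k = 3, λ = 1.
Replication: r(k − 1) = λ(v − 1) ⇒ r·2 = 259 − 1 = 258 ⇒ r = 129.
Block count: b = v(v − 1)/6 = 259·258/6 = 66822/6 = 11137.

r = 129, b = 11137.


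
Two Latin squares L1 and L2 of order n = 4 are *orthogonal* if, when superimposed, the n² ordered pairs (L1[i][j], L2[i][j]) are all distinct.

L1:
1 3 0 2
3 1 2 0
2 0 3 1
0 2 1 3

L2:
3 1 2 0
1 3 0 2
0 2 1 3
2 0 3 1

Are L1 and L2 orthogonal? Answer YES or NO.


Form the n² = 16 superimposed pairs (L1[i][j], L2[i][j]), row by row (rows and columns indexed from 0):
row 0: (1,3) (3,1) (0,2) (2,0)
row 1: (3,1) (1,3) (2,0) (0,2)
row 2: (2,0) (0,2) (3,1) (1,3)
row 3: (0,2) (2,0) (1,3) (3,1)
Orthogonality requires all 16 pairs distinct.
But the pair (3,1) repeats: cell (0,1) has L1 = 3, L2 = 1, and cell (1,0) has L1 = 3, L2 = 1.
A repeated pair means some other pair never occurs (only 4 distinct pairs out of 16), so the squares are not orthogonal.
Conclusion: NO.

NO


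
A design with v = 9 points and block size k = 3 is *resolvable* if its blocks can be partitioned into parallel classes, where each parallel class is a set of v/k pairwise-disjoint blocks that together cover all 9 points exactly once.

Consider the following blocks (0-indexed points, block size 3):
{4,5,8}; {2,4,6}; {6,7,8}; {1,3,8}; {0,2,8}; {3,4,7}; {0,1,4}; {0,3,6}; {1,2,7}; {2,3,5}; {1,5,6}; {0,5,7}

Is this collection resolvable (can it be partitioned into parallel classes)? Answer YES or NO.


v = 9, block size k = 3, number of blocks = 12.
For resolvability, blocks must partition into parallel classes of size v/k = 3.
Total blocks must therefore be a multiple of 3: 12 = 3·4 + 0 ⇒ divisible ✓.
Greedy packing gives 4 candidate class(es). Each should be a full parallel class (size 3, covers all 9 points).
  Class 1 (3 blocks): {4,5,8}; {0,3,6}; {1,2,7}. Points covered: [0, 1, 2, 3, 4, 5, 6, 7, 8].
  Class 2 (3 blocks): {2,4,6}; {1,3,8}; {0,5,7}. Points covered: [0, 1, 2, 3, 4, 5, 6, 7, 8].
  Class 3 (3 blocks): {6,7,8}; {0,1,4}; {2,3,5}. Points covered: [0, 1, 2, 3, 4, 5, 6, 7, 8].
  Class 4 (3 blocks): {0,2,8}; {3,4,7}; {1,5,6}. Points covered: [0, 1, 2, 3, 4, 5, 6, 7, 8].
All classes full (size 3)? YES. All classes cover every point? YES.
Resolvable? YES.

YES


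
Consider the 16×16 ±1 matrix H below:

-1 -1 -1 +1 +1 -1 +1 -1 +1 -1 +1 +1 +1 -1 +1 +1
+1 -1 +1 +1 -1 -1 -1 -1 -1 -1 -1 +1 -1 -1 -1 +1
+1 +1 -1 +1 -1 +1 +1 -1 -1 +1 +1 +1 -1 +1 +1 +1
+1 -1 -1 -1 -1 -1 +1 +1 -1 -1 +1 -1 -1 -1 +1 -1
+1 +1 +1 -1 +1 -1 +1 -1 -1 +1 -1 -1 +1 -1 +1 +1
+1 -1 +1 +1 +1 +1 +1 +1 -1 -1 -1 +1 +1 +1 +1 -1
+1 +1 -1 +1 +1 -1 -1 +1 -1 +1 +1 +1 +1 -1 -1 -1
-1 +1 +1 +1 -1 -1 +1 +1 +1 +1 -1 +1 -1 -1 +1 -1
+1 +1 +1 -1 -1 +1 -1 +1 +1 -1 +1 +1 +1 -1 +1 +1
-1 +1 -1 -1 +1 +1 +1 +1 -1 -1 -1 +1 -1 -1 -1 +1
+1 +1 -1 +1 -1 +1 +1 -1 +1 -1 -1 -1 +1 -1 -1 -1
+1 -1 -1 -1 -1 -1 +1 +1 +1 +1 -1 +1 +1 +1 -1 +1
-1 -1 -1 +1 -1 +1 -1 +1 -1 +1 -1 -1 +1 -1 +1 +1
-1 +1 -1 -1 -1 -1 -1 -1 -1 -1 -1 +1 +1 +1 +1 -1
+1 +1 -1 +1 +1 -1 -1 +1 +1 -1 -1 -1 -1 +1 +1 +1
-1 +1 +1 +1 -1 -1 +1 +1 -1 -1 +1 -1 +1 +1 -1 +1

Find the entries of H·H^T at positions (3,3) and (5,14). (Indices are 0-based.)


Row 3 of H: [1, -1, -1, -1, -1, -1, 1, 1, -1, -1, 1, -1, -1, -1, 1, -1].
Row 5 of H: [1, -1, 1, 1, 1, 1, 1, 1, -1, -1, -1, 1, 1, 1, 1, -1].
Row 14 of H: [1, 1, -1, 1, 1, -1, -1, 1, 1, -1, -1, -1, -1, 1, 1, 1].
(H·H^T)[3][3] = Σ_j H[3][j]·H[3][j] = (1)² + (-1)² + (-1)² + (-1)² + (-1)² + (-1)² + (1)² + (1)² + (-1)² + (-1)² + (1)² + (-1)² + (-1)² + (-1)² + (1)² + (-1)² = 1 + 1 + 1 + 1 + 1 + 1 + 1 + 1 + 1 + 1 + 1 + 1 + 1 + 1 + 1 + 1 = 16.
(H·H^T)[5][14] = Σ_j H[5][j]·H[14][j] = (1)·(1) + (-1)·(1) + (1)·(-1) + (1)·(1) + (1)·(1) + (1)·(-1) + (1)·(-1) + (1)·(1) + (-1)·(1) + (-1)·(-1) + (-1)·(-1) + (1)·(-1) + (1)·(-1) + (1)·(1) + (1)·(1) + (-1)·(1) = 1 + -1 + -1 + 1 + 1 + -1 + -1 + 1 + -1 + 1 + 1 + -1 + -1 + 1 + 1 + -1 = 0.
So rows 5 and 14 are orthogonal; the diagonal entry equals n = 16.

(3,3) entry = 16; (5,14) entry = 0.


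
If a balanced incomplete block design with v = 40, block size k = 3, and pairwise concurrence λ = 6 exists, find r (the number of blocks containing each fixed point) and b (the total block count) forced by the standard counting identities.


Any 2-(v, k, λ) BIBD satisfies two necessary conditions:
  (i)  Each point sits in r blocks, and counting incidences through any fixed point gives r(k − 1) = λ(v − 1), so r = λ(v − 1)/(k − 1).
  (ii) Total incidences bk = vr, so b = vr/k.
Step 1: r = λ(v − 1)/(k − 1) = 6·(40 − 1)/(3 − 1) = 6·39/2 = 234/2 = 117.
Step 2: b = vr/k = 40·117/3 = 4680/3 = 1560.
Check integrality: r = 117 ∈ Z ✓, b = 1560 ∈ Z ✓.
(These identities are necessary conditions: they determine r and b for any design with these parameters, but do not by themselves prove that one exists.)

r = 117, b = 1560.


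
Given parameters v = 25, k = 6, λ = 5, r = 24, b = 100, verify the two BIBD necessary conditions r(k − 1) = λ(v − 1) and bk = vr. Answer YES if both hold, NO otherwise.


Condition (i): r(k − 1) = 24·5 = 120; λ(v − 1) = 5·24 = 120. Match? YES.
Condition (ii): bk = 100·6 = 600; vr = 25·24 = 600. Match? YES.
Both conditions hold? YES.

YES


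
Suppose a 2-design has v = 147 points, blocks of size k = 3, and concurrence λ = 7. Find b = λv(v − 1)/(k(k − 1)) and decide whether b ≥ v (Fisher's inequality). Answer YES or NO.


r = λ(v − 1)/(k − 1) = 7·146/2 = 511.
b = vr/k = 147·511/3 = 25039.
Fisher's inequality: b ≥ v ⇔ 25039 ≥ 147? YES.

YES


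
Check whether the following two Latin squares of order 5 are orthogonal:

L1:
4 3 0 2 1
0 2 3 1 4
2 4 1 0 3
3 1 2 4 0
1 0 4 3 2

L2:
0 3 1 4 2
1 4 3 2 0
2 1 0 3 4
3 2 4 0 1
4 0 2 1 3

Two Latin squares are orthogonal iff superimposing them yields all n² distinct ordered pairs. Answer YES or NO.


Form the n² = 25 superimposed pairs (L1[i][j], L2[i][j]), row by row (rows and columns indexed from 0):
row 0: (4,0) (3,3) (0,1) (2,4) (1,2)
row 1: (0,1) (2,4) (3,3) (1,2) (4,0)
row 2: (2,2) (4,1) (1,0) (0,3) (3,4)
row 3: (3,3) (1,2) (2,4) (4,0) (0,1)
row 4: (1,4) (0,0) (4,2) (3,1) (2,3)
Orthogonality requires all 25 pairs distinct.
But the pair (0,1) repeats: cell (0,2) has L1 = 0, L2 = 1, and cell (1,0) has L1 = 0, L2 = 1.
A repeated pair means some other pair never occurs (only 15 distinct pairs out of 25), so the squares are not orthogonal.
Conclusion: NO.

NO


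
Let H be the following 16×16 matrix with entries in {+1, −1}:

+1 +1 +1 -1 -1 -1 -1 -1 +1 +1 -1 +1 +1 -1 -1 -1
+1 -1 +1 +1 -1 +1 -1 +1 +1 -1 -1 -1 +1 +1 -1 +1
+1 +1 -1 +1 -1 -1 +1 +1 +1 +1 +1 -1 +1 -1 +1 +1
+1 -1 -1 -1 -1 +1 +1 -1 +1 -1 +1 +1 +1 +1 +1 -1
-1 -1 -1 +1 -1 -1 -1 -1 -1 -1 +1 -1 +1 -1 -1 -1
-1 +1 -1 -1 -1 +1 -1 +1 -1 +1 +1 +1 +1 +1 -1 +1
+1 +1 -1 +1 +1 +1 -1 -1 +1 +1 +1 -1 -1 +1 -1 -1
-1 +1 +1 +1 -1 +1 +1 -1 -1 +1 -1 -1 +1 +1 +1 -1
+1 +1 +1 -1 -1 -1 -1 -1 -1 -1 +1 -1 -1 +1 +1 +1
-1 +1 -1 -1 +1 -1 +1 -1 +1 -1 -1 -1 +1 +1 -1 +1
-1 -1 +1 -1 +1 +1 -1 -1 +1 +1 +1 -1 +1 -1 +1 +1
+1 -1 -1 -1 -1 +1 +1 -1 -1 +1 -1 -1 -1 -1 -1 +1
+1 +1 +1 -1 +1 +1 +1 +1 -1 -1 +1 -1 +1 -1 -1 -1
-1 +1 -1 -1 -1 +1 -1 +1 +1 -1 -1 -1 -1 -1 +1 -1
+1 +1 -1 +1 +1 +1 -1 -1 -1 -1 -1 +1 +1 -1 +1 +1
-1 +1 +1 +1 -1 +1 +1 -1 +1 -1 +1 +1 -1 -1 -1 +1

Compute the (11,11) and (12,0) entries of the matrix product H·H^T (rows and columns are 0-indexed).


Row 0 of H: [1, 1, 1, -1, -1, -1, -1, -1, 1, 1, -1, 1, 1, -1, -1, -1].
Row 11 of H: [1, -1, -1, -1, -1, 1, 1, -1, -1, 1, -1, -1, -1, -1, -1, 1].
Row 12 of H: [1, 1, 1, -1, 1, 1, 1, 1, -1, -1, 1, -1, 1, -1, -1, -1].
(H·H^T)[11][11] = Σ_j H[11][j]·H[11][j] = (1)² + (-1)² + (-1)² + (-1)² + (-1)² + (1)² + (1)² + (-1)² + (-1)² + (1)² + (-1)² + (-1)² + (-1)² + (-1)² + (-1)² + (1)² = 1 + 1 + 1 + 1 + 1 + 1 + 1 + 1 + 1 + 1 + 1 + 1 + 1 + 1 + 1 + 1 = 16.
(H·H^T)[12][0] = Σ_j H[12][j]·H[0][j] = (1)·(1) + (1)·(1) + (1)·(1) + (-1)·(-1) + (1)·(-1) + (1)·(-1) + (1)·(-1) + (1)·(-1) + (-1)·(1) + (-1)·(1) + (1)·(-1) + (-1)·(1) + (1)·(1) + (-1)·(-1) + (-1)·(-1) + (-1)·(-1) = 1 + 1 + 1 + 1 + -1 + -1 + -1 + -1 + -1 + -1 + -1 + -1 + 1 + 1 + 1 + 1 = 0.
So rows 12 and 0 are orthogonal; the diagonal entry equals n = 16.

(11,11) entry = 16; (12,0) entry = 0.


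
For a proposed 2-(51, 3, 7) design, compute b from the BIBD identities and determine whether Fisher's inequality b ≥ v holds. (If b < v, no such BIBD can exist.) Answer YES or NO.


r = λ(v − 1)/(k − 1) = 7·50/2 = 175.
b = vr/k = 51·175/3 = 2975.
Fisher's inequality: b ≥ v ⇔ 2975 ≥ 51? YES.

YES


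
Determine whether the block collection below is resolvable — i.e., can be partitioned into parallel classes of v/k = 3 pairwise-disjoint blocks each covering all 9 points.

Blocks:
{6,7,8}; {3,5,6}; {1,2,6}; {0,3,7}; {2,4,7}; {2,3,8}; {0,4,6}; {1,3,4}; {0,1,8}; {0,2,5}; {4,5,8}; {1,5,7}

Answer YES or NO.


v = 9, block size k = 3, number of blocks = 12.
For resolvability, blocks must partition into parallel classes of size v/k = 3.
Total blocks must therefore be a multiple of 3: 12 = 3·4 + 0 ⇒ divisible ✓.
Greedy packing gives 4 candidate class(es). Each should be a full parallel class (size 3, covers all 9 points).
  Class 1 (3 blocks): {6,7,8}; {1,3,4}; {0,2,5}. Points covered: [0, 1, 2, 3, 4, 5, 6, 7, 8].
  Class 2 (3 blocks): {3,5,6}; {2,4,7}; {0,1,8}. Points covered: [0, 1, 2, 3, 4, 5, 6, 7, 8].
  Class 3 (3 blocks): {1,2,6}; {0,3,7}; {4,5,8}. Points covered: [0, 1, 2, 3, 4, 5, 6, 7, 8].
  Class 4 (3 blocks): {2,3,8}; {0,4,6}; {1,5,7}. Points covered: [0, 1, 2, 3, 4, 5, 6, 7, 8].
All classes full (size 3)? YES. All classes cover every point? YES.
Resolvable? YES.

YES


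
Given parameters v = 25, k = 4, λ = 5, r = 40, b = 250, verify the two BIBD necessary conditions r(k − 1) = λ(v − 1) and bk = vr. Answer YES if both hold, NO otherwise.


Condition (i): r(k − 1) = 40·3 = 120; λ(v − 1) = 5·24 = 120. Match? YES.
Condition (ii): bk = 250·4 = 1000; vr = 25·40 = 1000. Match? YES.
Both conditions hold? YES.

YES


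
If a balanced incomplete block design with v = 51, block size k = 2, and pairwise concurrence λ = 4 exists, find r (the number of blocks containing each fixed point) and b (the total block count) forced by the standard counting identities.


Any 2-(v, k, λ) BIBD satisfies two necessary conditions:
  (i)  Each point sits in r blocks, and counting incidences through any fixed point gives r(k − 1) = λ(v − 1), so r = λ(v − 1)/(k − 1).
  (ii) Total incidences bk = vr, so b = vr/k.
Step 1: r = λ(v − 1)/(k − 1) = 4·(51 − 1)/(2 − 1) = 4·50/1 = 200/1 = 200.
Step 2: b = vr/k = 51·200/2 = 10200/2 = 5100.
Check integrality: r = 200 ∈ Z ✓, b = 5100 ∈ Z ✓.
(These identities are necessary conditions: they determine r and b for any design with these parameters, but do not by themselves prove that one exists.)

r = 200, b = 5100.


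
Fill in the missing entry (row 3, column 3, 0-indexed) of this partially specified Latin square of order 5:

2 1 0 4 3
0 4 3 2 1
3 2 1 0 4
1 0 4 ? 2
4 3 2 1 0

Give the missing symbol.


Row 3 contains symbols [0, 1, 2, 4] — missing [3].
Column 3 contains symbols [0, 1, 2, 4] — missing [3].
The missing symbol must appear in both missing sets; intersection = [3].
Therefore the hidden value is 3.

Missing value = 3.


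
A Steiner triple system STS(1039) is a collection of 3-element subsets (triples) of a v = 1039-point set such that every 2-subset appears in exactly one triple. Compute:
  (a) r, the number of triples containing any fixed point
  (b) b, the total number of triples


An STS(v) is a 2-(v, 3, 1) BIBD: block size k = 3, λ = 1.
Replication: r(k − 1) = λ(v − 1) ⇒ r·2 = 1039 − 1 = 1038 ⇒ r = 519.
Block count: bk = vr ⇒ b·3 = 1039·519 = 539241 ⇒ b = 179747.
(Check via b = v(v − 1)/6 = 1039·1038/6 = 1078482/6 = 179747.)

r = 519, b = 179747.


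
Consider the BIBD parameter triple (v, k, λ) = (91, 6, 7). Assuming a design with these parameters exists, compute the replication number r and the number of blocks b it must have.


Any 2-(v, k, λ) BIBD satisfies two necessary conditions:
  (i)  Each point sits in r blocks, and counting incidences through any fixed point gives r(k − 1) = λ(v − 1), so r = λ(v − 1)/(k − 1).
  (ii) Total incidences bk = vr, so b = vr/k.
Step 1: r = λ(v − 1)/(k − 1) = 7·(91 − 1)/(6 − 1) = 7·90/5 = 630/5 = 126.
Step 2: b = vr/k = 91·126/6 = 11466/6 = 1911.
Check integrality: r = 126 ∈ Z ✓, b = 1911 ∈ Z ✓.
(These identities are necessary conditions: they determine r and b for any design with these parameters, but do not by themselves prove that one exists.)

r = 126, b = 1911.
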